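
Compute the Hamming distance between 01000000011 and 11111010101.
XOR = 10111010110, count of 1s = 7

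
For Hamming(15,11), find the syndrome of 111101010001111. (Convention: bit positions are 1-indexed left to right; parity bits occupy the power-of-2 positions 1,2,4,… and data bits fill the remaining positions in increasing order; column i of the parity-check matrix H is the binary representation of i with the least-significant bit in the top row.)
Syndrome s = H · r^T (mod 2), r = 111101010001111:
  s[0] = (101010101010101)·(111101010001111) mod 2 = 1+0+1+0+0+0+0+0+0+0+0+0+1+0+1 mod 2 = 0
  s[1] = (011001100110011)·(111101010001111) mod 2 = 0+1+1+0+0+1+0+0+0+0+0+0+0+1+1 mod 2 = 1
  s[2] = (000111100001111)·(111101010001111) mod 2 = 0+0+0+1+0+1+0+0+0+0+0+1+1+1+1 mod 2 = 0
  s[3] = (000000011111111)·(111101010001111) mod 2 = 0+0+0+0+0+0+0+1+0+0+0+1+1+1+1 mod 2 = 1
Syndrome = 0101
Non-zero syndrome: error at position 10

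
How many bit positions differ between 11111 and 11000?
XOR = 00111, count of 1s = 3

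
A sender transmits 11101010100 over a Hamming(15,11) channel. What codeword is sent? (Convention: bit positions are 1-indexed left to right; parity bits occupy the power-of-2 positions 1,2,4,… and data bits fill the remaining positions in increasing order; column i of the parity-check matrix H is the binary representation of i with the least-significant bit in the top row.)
Codeword c = d · G (mod 2), d = 11101010100:
  c[0] = d·G[:,0] = (11101010100)·(11011010101) mod 2 = 1+1+0+0+1+0+1+0+1+0+0 mod 2 = 1
  c[1] = d·G[:,1] = (11101010100)·(10110110011) mod 2 = 1+0+1+0+0+0+1+0+0+0+0 mod 2 = 1
  c[2] = d·G[:,2] = (11101010100)·(10000000000) mod 2 = 1+0+0+0+0+0+0+0+0+0+0 mod 2 = 1
  c[3] = d·G[:,3] = (11101010100)·(01110001111) mod 2 = 0+1+1+0+0+0+0+0+1+0+0 mod 2 = 1
  c[4] = d·G[:,4] = (11101010100)·(01000000000) mod 2 = 0+1+0+0+0+0+0+0+0+0+0 mod 2 = 1
  c[5] = d·G[:,5] = (11101010100)·(00100000000) mod 2 = 0+0+1+0+0+0+0+0+0+0+0 mod 2 = 1
  c[6] = d·G[:,6] = (11101010100)·(00010000000) mod 2 = 0+0+0+0+0+0+0+0+0+0+0 mod 2 = 0
  c[7] = d·G[:,7] = (11101010100)·(00001111111) mod 2 = 0+0+0+0+1+0+1+0+1+0+0 mod 2 = 1
  c[8] = d·G[:,8] = (11101010100)·(00001000000) mod 2 = 0+0+0+0+1+0+0+0+0+0+0 mod 2 = 1
  c[9] = d·G[:,9] = (11101010100)·(00000100000) mod 2 = 0+0+0+0+0+0+0+0+0+0+0 mod 2 = 0
  c[10] = d·G[:,10] = (11101010100)·(00000010000) mod 2 = 0+0+0+0+0+0+1+0+0+0+0 mod 2 = 1
  c[11] = d·G[:,11] = (11101010100)·(00000001000) mod 2 = 0+0+0+0+0+0+0+0+0+0+0 mod 2 = 0
  c[12] = d·G[:,12] = (11101010100)·(00000000100) mod 2 = 0+0+0+0+0+0+0+0+1+0+0 mod 2 = 1
  c[13] = d·G[:,13] = (11101010100)·(00000000010) mod 2 = 0+0+0+0+0+0+0+0+0+0+0 mod 2 = 0
  c[14] = d·G[:,14] = (11101010100)·(00000000001) mod 2 = 0+0+0+0+0+0+0+0+0+0+0 mod 2 = 0
Codeword = 111111011010100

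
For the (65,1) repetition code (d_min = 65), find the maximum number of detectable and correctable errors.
Detection only: up to d_min − 1 = 64 errors.
Correction: up to ⌊(d_min − 1)/2⌋ = ⌊64/2⌋ = 32 errors.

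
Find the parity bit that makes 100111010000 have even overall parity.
Sum of data bits: 1+0+0+1+1+1+0+1+0+0+0+0 = 5.
5 mod 2 = 1, so parity bit = 1.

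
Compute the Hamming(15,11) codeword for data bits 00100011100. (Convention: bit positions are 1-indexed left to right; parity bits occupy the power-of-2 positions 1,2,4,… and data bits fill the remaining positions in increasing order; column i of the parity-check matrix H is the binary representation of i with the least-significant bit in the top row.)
Codeword c = d · G (mod 2), d = 00100011100:
  c[0] = d·G[:,0] = (00100011100)·(11011010101) mod 2 = 0+0+0+0+0+0+1+0+1+0+0 mod 2 = 0
  c[1] = d·G[:,1] = (00100011100)·(10110110011) mod 2 = 0+0+1+0+0+0+1+0+0+0+0 mod 2 = 0
  c[2] = d·G[:,2] = (00100011100)·(10000000000) mod 2 = 0+0+0+0+0+0+0+0+0+0+0 mod 2 = 0
  c[3] = d·G[:,3] = (00100011100)·(01110001111) mod 2 = 0+0+1+0+0+0+0+1+1+0+0 mod 2 = 1
  c[4] = d·G[:,4] = (00100011100)·(01000000000) mod 2 = 0+0+0+0+0+0+0+0+0+0+0 mod 2 = 0
  c[5] = d·G[:,5] = (00100011100)·(00100000000) mod 2 = 0+0+1+0+0+0+0+0+0+0+0 mod 2 = 1
  c[6] = d·G[:,6] = (00100011100)·(00010000000) mod 2 = 0+0+0+0+0+0+0+0+0+0+0 mod 2 = 0
  c[7] = d·G[:,7] = (00100011100)·(00001111111) mod 2 = 0+0+0+0+0+0+1+1+1+0+0 mod 2 = 1
  c[8] = d·G[:,8] = (00100011100)·(00001000000) mod 2 = 0+0+0+0+0+0+0+0+0+0+0 mod 2 = 0
  c[9] = d·G[:,9] = (00100011100)·(00000100000) mod 2 = 0+0+0+0+0+0+0+0+0+0+0 mod 2 = 0
  c[10] = d·G[:,10] = (00100011100)·(00000010000) mod 2 = 0+0+0+0+0+0+1+0+0+0+0 mod 2 = 1
  c[11] = d·G[:,11] = (00100011100)·(00000001000) mod 2 = 0+0+0+0+0+0+0+1+0+0+0 mod 2 = 1
  c[12] = d·G[:,12] = (00100011100)·(00000000100) mod 2 = 0+0+0+0+0+0+0+0+1+0+0 mod 2 = 1
  c[13] = d·G[:,13] = (00100011100)·(00000000010) mod 2 = 0+0+0+0+0+0+0+0+0+0+0 mod 2 = 0
  c[14] = d·G[:,14] = (00100011100)·(00000000001) mod 2 = 0+0+0+0+0+0+0+0+0+0+0 mod 2 = 0
Codeword = 000101010011100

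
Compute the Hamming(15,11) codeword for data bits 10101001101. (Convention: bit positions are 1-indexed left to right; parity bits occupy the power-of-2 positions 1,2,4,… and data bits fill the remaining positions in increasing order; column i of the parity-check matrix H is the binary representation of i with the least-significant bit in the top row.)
Codeword c = d · G (mod 2), d = 10101001101:
  c[0] = d·G[:,0] = (10101001101)·(11011010101) mod 2 = 1+0+0+0+1+0+0+0+1+0+1 mod 2 = 0
  c[1] = d·G[:,1] = (10101001101)·(10110110011) mod 2 = 1+0+1+0+0+0+0+0+0+0+1 mod 2 = 1
  c[2] = d·G[:,2] = (10101001101)·(10000000000) mod 2 = 1+0+0+0+0+0+0+0+0+0+0 mod 2 = 1
  c[3] = d·G[:,3] = (10101001101)·(01110001111) mod 2 = 0+0+1+0+0+0+0+1+1+0+1 mod 2 = 0
  c[4] = d·G[:,4] = (10101001101)·(01000000000) mod 2 = 0+0+0+0+0+0+0+0+0+0+0 mod 2 = 0
  c[5] = d·G[:,5] = (10101001101)·(00100000000) mod 2 = 0+0+1+0+0+0+0+0+0+0+0 mod 2 = 1
  c[6] = d·G[:,6] = (10101001101)·(00010000000) mod 2 = 0+0+0+0+0+0+0+0+0+0+0 mod 2 = 0
  c[7] = d·G[:,7] = (10101001101)·(00001111111) mod 2 = 0+0+0+0+1+0+0+1+1+0+1 mod 2 = 0
  c[8] = d·G[:,8] = (10101001101)·(00001000000) mod 2 = 0+0+0+0+1+0+0+0+0+0+0 mod 2 = 1
  c[9] = d·G[:,9] = (10101001101)·(00000100000) mod 2 = 0+0+0+0+0+0+0+0+0+0+0 mod 2 = 0
  c[10] = d·G[:,10] = (10101001101)·(00000010000) mod 2 = 0+0+0+0+0+0+0+0+0+0+0 mod 2 = 0
  c[11] = d·G[:,11] = (10101001101)·(00000001000) mod 2 = 0+0+0+0+0+0+0+1+0+0+0 mod 2 = 1
  c[12] = d·G[:,12] = (10101001101)·(00000000100) mod 2 = 0+0+0+0+0+0+0+0+1+0+0 mod 2 = 1
  c[13] = d·G[:,13] = (10101001101)·(00000000010) mod 2 = 0+0+0+0+0+0+0+0+0+0+0 mod 2 = 0
  c[14] = d·G[:,14] = (10101001101)·(00000000001) mod 2 = 0+0+0+0+0+0+0+0+0+0+1 mod 2 = 1
Codeword = 011001001001101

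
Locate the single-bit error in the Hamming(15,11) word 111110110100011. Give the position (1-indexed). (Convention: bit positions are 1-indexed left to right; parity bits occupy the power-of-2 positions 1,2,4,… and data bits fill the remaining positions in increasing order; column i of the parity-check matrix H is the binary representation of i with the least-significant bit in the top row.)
Syndrome s = H · r^T (mod 2), r = 111110110100011:
  s[0] = (101010101010101)·(111110110100011) mod 2 = 1+0+1+0+1+0+1+0+0+0+0+0+0+0+1 mod 2 = 1
  s[1] = (011001100110011)·(111110110100011) mod 2 = 0+1+1+0+0+0+1+0+0+1+0+0+0+1+1 mod 2 = 0
  s[2] = (000111100001111)·(111110110100011) mod 2 = 0+0+0+1+1+0+1+0+0+0+0+0+0+1+1 mod 2 = 1
  s[3] = (000000011111111)·(111110110100011) mod 2 = 0+0+0+0+0+0+0+1+0+1+0+0+0+1+1 mod 2 = 0
Syndrome = 1010
Column i of H is the binary representation of i, so the syndrome is the binary index of the flipped bit.
Read s = 1010 with s[0] as LSB: 1·2^0 + 0·2^1 + 1·2^2 + 0·2^3 = 5.
Error is at bit position 5.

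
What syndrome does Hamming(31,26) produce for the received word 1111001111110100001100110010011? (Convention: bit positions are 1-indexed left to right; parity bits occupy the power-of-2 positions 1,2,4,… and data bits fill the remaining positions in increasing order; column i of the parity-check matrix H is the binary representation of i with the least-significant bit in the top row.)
Syndrome s = H · r^T (mod 2), r = 1111001111110100001100110010011:
  s[0] = (1010101010101010101010101010101)·(1111001111110100001100110010011) mod 2 = 1+0+1+0+0+0+1+0+1+0+1+0+0+0+0+0+0+0+1+0+0+0+1+0+0+0+1+0+0+0+1 mod 2 = 1
  s[1] = (0110011001100110011001100110011)·(1111001111110100001100110010011) mod 2 = 0+1+1+0+0+0+1+0+0+1+1+0+0+1+0+0+0+0+1+0+0+0+1+0+0+0+1+0+0+1+1 mod 2 = 1
  s[2] = (0001111000011110000111100001111)·(1111001111110100001100110010011) mod 2 = 0+0+0+1+0+0+1+0+0+0+0+1+0+1+0+0+0+0+0+1+0+0+1+0+0+0+0+0+0+1+1 mod 2 = 0
  s[3] = (0000000111111110000000011111111)·(1111001111110100001100110010011) mod 2 = 0+0+0+0+0+0+0+1+1+1+1+1+0+1+0+0+0+0+0+0+0+0+0+1+0+0+1+0+0+1+1 mod 2 = 0
  s[4] = (0000000000000001111111111111111)·(1111001111110100001100110010011) mod 2 = 0+0+0+0+0+0+0+0+0+0+0+0+0+0+0+0+0+0+1+1+0+0+1+1+0+0+1+0+0+1+1 mod 2 = 1
Syndrome = 11001
Non-zero syndrome: error at position 19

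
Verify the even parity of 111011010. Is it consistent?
Sum of all bits: 1+1+1+0+1+1+0+1+0 = 6; 6 mod 2 = 0. Result is 0 → valid parity.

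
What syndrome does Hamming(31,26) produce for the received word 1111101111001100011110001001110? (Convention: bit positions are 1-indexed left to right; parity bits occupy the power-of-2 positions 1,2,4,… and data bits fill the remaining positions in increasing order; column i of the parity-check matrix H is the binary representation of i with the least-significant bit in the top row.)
Syndrome s = H · r^T (mod 2), r = 1111101111001100011110001001110:
  s[0] = (1010101010101010101010101010101)·(1111101111001100011110001001110) mod 2 = 1+0+1+0+1+0+1+0+1+0+0+0+1+0+0+0+0+0+1+0+1+0+0+0+1+0+0+0+1+0+0 mod 2 = 0
  s[1] = (0110011001100110011001100110011)·(1111101111001100011110001001110) mod 2 = 0+1+1+0+0+0+1+0+0+1+0+0+0+1+0+0+0+1+1+0+0+0+0+0+0+0+0+0+0+1+0 mod 2 = 0
  s[2] = (0001111000011110000111100001111)·(1111101111001100011110001001110) mod 2 = 0+0+0+1+1+0+1+0+0+0+0+0+1+1+0+0+0+0+0+1+1+0+0+0+0+0+0+1+1+1+0 mod 2 = 0
  s[3] = (0000000111111110000000011111111)·(1111101111001100011110001001110) mod 2 = 0+0+0+0+0+0+0+1+1+1+0+0+1+1+0+0+0+0+0+0+0+0+0+0+1+0+0+1+1+1+0 mod 2 = 1
  s[4] = (0000000000000001111111111111111)·(1111101111001100011110001001110) mod 2 = 0+0+0+0+0+0+0+0+0+0+0+0+0+0+0+0+0+1+1+1+1+0+0+0+1+0+0+1+1+1+0 mod 2 = 0
Syndrome = 00010
Non-zero syndrome: error at position 8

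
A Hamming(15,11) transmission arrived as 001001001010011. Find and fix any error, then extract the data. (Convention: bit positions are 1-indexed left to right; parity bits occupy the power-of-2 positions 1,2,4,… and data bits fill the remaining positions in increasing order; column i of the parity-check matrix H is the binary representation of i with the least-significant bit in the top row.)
Syndrome s = H · r^T (mod 2), r = 001001001010011:
  s[0] = (101010101010101)·(001001001010011) mod 2 = 0+0+1+0+0+0+0+0+1+0+1+0+0+0+1 mod 2 = 0
  s[1] = (011001100110011)·(001001001010011) mod 2 = 0+0+1+0+0+1+0+0+0+0+1+0+0+1+1 mod 2 = 1
  s[2] = (000111100001111)·(001001001010011) mod 2 = 0+0+0+0+0+1+0+0+0+0+0+0+0+1+1 mod 2 = 1
  s[3] = (000000011111111)·(001001001010011) mod 2 = 0+0+0+0+0+0+0+0+1+0+1+0+0+1+1 mod 2 = 0
Syndrome = 0110
Column 6 of H equals this syndrome → error at bit 6 (1-indexed).
Flip bit 6: 001001001010011 → 001000001010011
Extract data bits at positions {3,5,6,7,9,10,11,12,13,14,15}: 10001010011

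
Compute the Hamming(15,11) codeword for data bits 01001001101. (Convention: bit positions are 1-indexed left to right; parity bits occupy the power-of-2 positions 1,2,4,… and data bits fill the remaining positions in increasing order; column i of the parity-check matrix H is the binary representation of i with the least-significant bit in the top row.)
Codeword c = d · G (mod 2), d = 01001001101:
  c[0] = d·G[:,0] = (01001001101)·(11011010101) mod 2 = 0+1+0+0+1+0+0+0+1+0+1 mod 2 = 0
  c[1] = d·G[:,1] = (01001001101)·(10110110011) mod 2 = 0+0+0+0+0+0+0+0+0+0+1 mod 2 = 1
  c[2] = d·G[:,2] = (01001001101)·(10000000000) mod 2 = 0+0+0+0+0+0+0+0+0+0+0 mod 2 = 0
  c[3] = d·G[:,3] = (01001001101)·(01110001111) mod 2 = 0+1+0+0+0+0+0+1+1+0+1 mod 2 = 0
  c[4] = d·G[:,4] = (01001001101)·(01000000000) mod 2 = 0+1+0+0+0+0+0+0+0+0+0 mod 2 = 1
  c[5] = d·G[:,5] = (01001001101)·(00100000000) mod 2 = 0+0+0+0+0+0+0+0+0+0+0 mod 2 = 0
  c[6] = d·G[:,6] = (01001001101)·(00010000000) mod 2 = 0+0+0+0+0+0+0+0+0+0+0 mod 2 = 0
  c[7] = d·G[:,7] = (01001001101)·(00001111111) mod 2 = 0+0+0+0+1+0+0+1+1+0+1 mod 2 = 0
  c[8] = d·G[:,8] = (01001001101)·(00001000000) mod 2 = 0+0+0+0+1+0+0+0+0+0+0 mod 2 = 1
  c[9] = d·G[:,9] = (01001001101)·(00000100000) mod 2 = 0+0+0+0+0+0+0+0+0+0+0 mod 2 = 0
  c[10] = d·G[:,10] = (01001001101)·(00000010000) mod 2 = 0+0+0+0+0+0+0+0+0+0+0 mod 2 = 0
  c[11] = d·G[:,11] = (01001001101)·(00000001000) mod 2 = 0+0+0+0+0+0+0+1+0+0+0 mod 2 = 1
  c[12] = d·G[:,12] = (01001001101)·(00000000100) mod 2 = 0+0+0+0+0+0+0+0+1+0+0 mod 2 = 1
  c[13] = d·G[:,13] = (01001001101)·(00000000010) mod 2 = 0+0+0+0+0+0+0+0+0+0+0 mod 2 = 0
  c[14] = d·G[:,14] = (01001001101)·(00000000001) mod 2 = 0+0+0+0+0+0+0+0+0+0+1 mod 2 = 1
Codeword = 010010001001101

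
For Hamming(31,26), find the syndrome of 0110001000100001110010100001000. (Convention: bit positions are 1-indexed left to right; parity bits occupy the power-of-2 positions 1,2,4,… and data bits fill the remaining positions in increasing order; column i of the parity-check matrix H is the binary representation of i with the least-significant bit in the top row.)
Syndrome s = H · r^T (mod 2), r = 0110001000100001110010100001000:
  s[0] = (1010101010101010101010101010101)·(0110001000100001110010100001000) mod 2 = 0+0+1+0+0+0+1+0+0+0+1+0+0+0+0+0+1+0+0+0+1+0+1+0+0+0+0+0+0+0+0 mod 2 = 0
  s[1] = (0110011001100110011001100110011)·(0110001000100001110010100001000) mod 2 = 0+1+1+0+0+0+1+0+0+0+1+0+0+0+0+0+0+1+0+0+0+0+1+0+0+0+0+0+0+0+0 mod 2 = 0
  s[2] = (0001111000011110000111100001111)·(0110001000100001110010100001000) mod 2 = 0+0+0+0+0+0+1+0+0+0+0+0+0+0+0+0+0+0+0+0+1+0+1+0+0+0+0+1+0+0+0 mod 2 = 0
  s[3] = (0000000111111110000000011111111)·(0110001000100001110010100001000) mod 2 = 0+0+0+0+0+0+0+0+0+0+1+0+0+0+0+0+0+0+0+0+0+0+0+0+0+0+0+1+0+0+0 mod 2 = 0
  s[4] = (0000000000000001111111111111111)·(0110001000100001110010100001000) mod 2 = 0+0+0+0+0+0+0+0+0+0+0+0+0+0+0+1+1+1+0+0+1+0+1+0+0+0+0+1+0+0+0 mod 2 = 0
Syndrome = 00000
s = 0: no error detected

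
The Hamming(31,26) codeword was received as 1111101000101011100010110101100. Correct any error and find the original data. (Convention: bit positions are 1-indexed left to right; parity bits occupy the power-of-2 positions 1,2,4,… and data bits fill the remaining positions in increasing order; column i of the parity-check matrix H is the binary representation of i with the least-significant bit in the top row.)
Syndrome s = H · r^T (mod 2), r = 1111101000101011100010110101100:
  s[0] = (1010101010101010101010101010101)·(1111101000101011100010110101100) mod 2 = 1+0+1+0+1+0+1+0+0+0+1+0+1+0+1+0+1+0+0+0+1+0+1+0+0+0+0+0+1+0+0 mod 2 = 1
  s[1] = (0110011001100110011001100110011)·(1111101000101011100010110101100) mod 2 = 0+1+1+0+0+0+1+0+0+0+1+0+0+0+1+0+0+0+0+0+0+0+1+0+0+1+0+0+0+0+0 mod 2 = 1
  s[2] = (0001111000011110000111100001111)·(1111101000101011100010110101100) mod 2 = 0+0+0+1+1+0+1+0+0+0+0+0+1+0+1+0+0+0+0+0+1+0+1+0+0+0+0+1+1+0+0 mod 2 = 1
  s[3] = (0000000111111110000000011111111)·(1111101000101011100010110101100) mod 2 = 0+0+0+0+0+0+0+0+0+0+1+0+1+0+1+0+0+0+0+0+0+0+0+1+0+1+0+1+1+0+0 mod 2 = 1
  s[4] = (0000000000000001111111111111111)·(1111101000101011100010110101100) mod 2 = 0+0+0+0+0+0+0+0+0+0+0+0+0+0+0+1+1+0+0+0+1+0+1+1+0+1+0+1+1+0+0 mod 2 = 0
Syndrome = 11110
Column 15 of H equals this syndrome → error at bit 15 (1-indexed).
Flip bit 15: 1111101000101011100010110101100 → 1111101000101001100010110101100
Extract data bits at positions {3,5,6,7,9,10,11,12,13,14,15,17,18,19,20,21,22,23,24,25,26,27,28,29,30,31}: 11010010100100010110101100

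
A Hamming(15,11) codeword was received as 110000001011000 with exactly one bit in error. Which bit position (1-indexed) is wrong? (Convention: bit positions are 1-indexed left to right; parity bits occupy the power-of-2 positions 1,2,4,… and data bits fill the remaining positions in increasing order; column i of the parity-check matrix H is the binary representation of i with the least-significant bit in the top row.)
Syndrome s = H · r^T (mod 2), r = 110000001011000:
  s[0] = (101010101010101)·(110000001011000) mod 2 = 1+0+0+0+0+0+0+0+1+0+1+0+0+0+0 mod 2 = 1
  s[1] = (011001100110011)·(110000001011000) mod 2 = 0+1+0+0+0+0+0+0+0+0+1+0+0+0+0 mod 2 = 0
  s[2] = (000111100001111)·(110000001011000) mod 2 = 0+0+0+0+0+0+0+0+0+0+0+1+0+0+0 mod 2 = 1
  s[3] = (000000011111111)·(110000001011000) mod 2 = 0+0+0+0+0+0+0+0+1+0+1+1+0+0+0 mod 2 = 1
Syndrome = 1011
Column i of H is the binary representation of i, so the syndrome is the binary index of the flipped bit.
Read s = 1011 with s[0] as LSB: 1·2^0 + 0·2^1 + 1·2^2 + 1·2^3 = 13.
Error is at bit position 13.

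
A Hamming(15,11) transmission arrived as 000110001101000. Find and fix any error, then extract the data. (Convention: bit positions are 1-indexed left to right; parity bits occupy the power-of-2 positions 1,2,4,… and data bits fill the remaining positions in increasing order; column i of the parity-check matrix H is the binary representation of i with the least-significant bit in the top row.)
Syndrome s = H · r^T (mod 2), r = 000110001101000:
  s[0] = (101010101010101)·(000110001101000) mod 2 = 0+0+0+0+1+0+0+0+1+0+0+0+0+0+0 mod 2 = 0
  s[1] = (011001100110011)·(000110001101000) mod 2 = 0+0+0+0+0+0+0+0+0+1+0+0+0+0+0 mod 2 = 1
  s[2] = (000111100001111)·(000110001101000) mod 2 = 0+0+0+1+1+0+0+0+0+0+0+1+0+0+0 mod 2 = 1
  s[3] = (000000011111111)·(000110001101000) mod 2 = 0+0+0+0+0+0+0+0+1+1+0+1+0+0+0 mod 2 = 1
Syndrome = 0111
Column 14 of H equals this syndrome → error at bit 14 (1-indexed).
Flip bit 14: 000110001101000 → 000110001101010
Extract data bits at positions {3,5,6,7,9,10,11,12,13,14,15}: 01001101010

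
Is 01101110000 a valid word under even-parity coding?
Sum of all bits: 0+1+1+0+1+1+1+0+0+0+0 = 5; 5 mod 2 = 1. Result is 1 → parity error detected.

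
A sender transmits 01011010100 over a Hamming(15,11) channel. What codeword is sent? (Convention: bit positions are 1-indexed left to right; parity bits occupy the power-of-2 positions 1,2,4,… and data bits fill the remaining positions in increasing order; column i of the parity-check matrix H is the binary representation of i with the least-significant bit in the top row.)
Codeword c = d · G (mod 2), d = 01011010100:
  c[0] = d·G[:,0] = (01011010100)·(11011010101) mod 2 = 0+1+0+1+1+0+1+0+1+0+0 mod 2 = 1
  c[1] = d·G[:,1] = (01011010100)·(10110110011) mod 2 = 0+0+0+1+0+0+1+0+0+0+0 mod 2 = 0
  c[2] = d·G[:,2] = (01011010100)·(10000000000) mod 2 = 0+0+0+0+0+0+0+0+0+0+0 mod 2 = 0
  c[3] = d·G[:,3] = (01011010100)·(01110001111) mod 2 = 0+1+0+1+0+0+0+0+1+0+0 mod 2 = 1
  c[4] = d·G[:,4] = (01011010100)·(01000000000) mod 2 = 0+1+0+0+0+0+0+0+0+0+0 mod 2 = 1
  c[5] = d·G[:,5] = (01011010100)·(00100000000) mod 2 = 0+0+0+0+0+0+0+0+0+0+0 mod 2 = 0
  c[6] = d·G[:,6] = (01011010100)·(00010000000) mod 2 = 0+0+0+1+0+0+0+0+0+0+0 mod 2 = 1
  c[7] = d·G[:,7] = (01011010100)·(00001111111) mod 2 = 0+0+0+0+1+0+1+0+1+0+0 mod 2 = 1
  c[8] = d·G[:,8] = (01011010100)·(00001000000) mod 2 = 0+0+0+0+1+0+0+0+0+0+0 mod 2 = 1
  c[9] = d·G[:,9] = (01011010100)·(00000100000) mod 2 = 0+0+0+0+0+0+0+0+0+0+0 mod 2 = 0
  c[10] = d·G[:,10] = (01011010100)·(00000010000) mod 2 = 0+0+0+0+0+0+1+0+0+0+0 mod 2 = 1
  c[11] = d·G[:,11] = (01011010100)·(00000001000) mod 2 = 0+0+0+0+0+0+0+0+0+0+0 mod 2 = 0
  c[12] = d·G[:,12] = (01011010100)·(00000000100) mod 2 = 0+0+0+0+0+0+0+0+1+0+0 mod 2 = 1
  c[13] = d·G[:,13] = (01011010100)·(00000000010) mod 2 = 0+0+0+0+0+0+0+0+0+0+0 mod 2 = 0
  c[14] = d·G[:,14] = (01011010100)·(00000000001) mod 2 = 0+0+0+0+0+0+0+0+0+0+0 mod 2 = 0
Codeword = 100110111010100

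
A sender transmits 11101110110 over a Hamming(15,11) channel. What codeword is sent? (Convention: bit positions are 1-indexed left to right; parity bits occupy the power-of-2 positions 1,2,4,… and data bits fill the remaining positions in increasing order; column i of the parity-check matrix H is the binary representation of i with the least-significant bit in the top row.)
Codeword c = d · G (mod 2), d = 11101110110:
  c[0] = d·G[:,0] = (11101110110)·(11011010101) mod 2 = 1+1+0+0+1+0+1+0+1+0+0 mod 2 = 1
  c[1] = d·G[:,1] = (11101110110)·(10110110011) mod 2 = 1+0+1+0+0+1+1+0+0+1+0 mod 2 = 1
  c[2] = d·G[:,2] = (11101110110)·(10000000000) mod 2 = 1+0+0+0+0+0+0+0+0+0+0 mod 2 = 1
  c[3] = d·G[:,3] = (11101110110)·(01110001111) mod 2 = 0+1+1+0+0+0+0+0+1+1+0 mod 2 = 0
  c[4] = d·G[:,4] = (11101110110)·(01000000000) mod 2 = 0+1+0+0+0+0+0+0+0+0+0 mod 2 = 1
  c[5] = d·G[:,5] = (11101110110)·(00100000000) mod 2 = 0+0+1+0+0+0+0+0+0+0+0 mod 2 = 1
  c[6] = d·G[:,6] = (11101110110)·(00010000000) mod 2 = 0+0+0+0+0+0+0+0+0+0+0 mod 2 = 0
  c[7] = d·G[:,7] = (11101110110)·(00001111111) mod 2 = 0+0+0+0+1+1+1+0+1+1+0 mod 2 = 1
  c[8] = d·G[:,8] = (11101110110)·(00001000000) mod 2 = 0+0+0+0+1+0+0+0+0+0+0 mod 2 = 1
  c[9] = d·G[:,9] = (11101110110)·(00000100000) mod 2 = 0+0+0+0+0+1+0+0+0+0+0 mod 2 = 1
  c[10] = d·G[:,10] = (11101110110)·(00000010000) mod 2 = 0+0+0+0+0+0+1+0+0+0+0 mod 2 = 1
  c[11] = d·G[:,11] = (11101110110)·(00000001000) mod 2 = 0+0+0+0+0+0+0+0+0+0+0 mod 2 = 0
  c[12] = d·G[:,12] = (11101110110)·(00000000100) mod 2 = 0+0+0+0+0+0+0+0+1+0+0 mod 2 = 1
  c[13] = d·G[:,13] = (11101110110)·(00000000010) mod 2 = 0+0+0+0+0+0+0+0+0+1+0 mod 2 = 1
  c[14] = d·G[:,14] = (11101110110)·(00000000001) mod 2 = 0+0+0+0+0+0+0+0+0+0+0 mod 2 = 0
Codeword = 111011011110110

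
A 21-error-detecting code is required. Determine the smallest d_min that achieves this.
Detecting e errors requires d_min ≥ e + 1 = 21 + 1 = 22.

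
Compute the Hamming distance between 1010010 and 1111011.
XOR = 0101001, count of 1s = 3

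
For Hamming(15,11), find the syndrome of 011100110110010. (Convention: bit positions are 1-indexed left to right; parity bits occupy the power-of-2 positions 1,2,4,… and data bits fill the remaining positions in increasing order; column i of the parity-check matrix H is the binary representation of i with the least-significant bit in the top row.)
Syndrome s = H · r^T (mod 2), r = 011100110110010:
  s[0] = (101010101010101)·(011100110110010) mod 2 = 0+0+1+0+0+0+1+0+0+0+1+0+0+0+0 mod 2 = 1
  s[1] = (011001100110011)·(011100110110010) mod 2 = 0+1+1+0+0+0+1+0+0+1+1+0+0+1+0 mod 2 = 0
  s[2] = (000111100001111)·(011100110110010) mod 2 = 0+0+0+1+0+0+1+0+0+0+0+0+0+1+0 mod 2 = 1
  s[3] = (000000011111111)·(011100110110010) mod 2 = 0+0+0+0+0+0+0+1+0+1+1+0+0+1+0 mod 2 = 0
Syndrome = 1010
Non-zero syndrome: error at position 5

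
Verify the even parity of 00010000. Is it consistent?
Sum of all bits: 0+0+0+1+0+0+0+0 = 1; 1 mod 2 = 1. Result is 1 → parity error detected.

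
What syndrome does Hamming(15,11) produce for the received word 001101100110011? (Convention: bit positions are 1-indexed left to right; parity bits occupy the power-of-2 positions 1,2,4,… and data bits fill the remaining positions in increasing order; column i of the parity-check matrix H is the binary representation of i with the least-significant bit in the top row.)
Syndrome s = H · r^T (mod 2), r = 001101100110011:
  s[0] = (101010101010101)·(001101100110011) mod 2 = 0+0+1+0+0+0+1+0+0+0+1+0+0+0+1 mod 2 = 0
  s[1] = (011001100110011)·(001101100110011) mod 2 = 0+0+1+0+0+1+1+0+0+1+1+0+0+1+1 mod 2 = 1
  s[2] = (000111100001111)·(001101100110011) mod 2 = 0+0+0+1+0+1+1+0+0+0+0+0+0+1+1 mod 2 = 1
  s[3] = (000000011111111)·(001101100110011) mod 2 = 0+0+0+0+0+0+0+0+0+1+1+0+0+1+1 mod 2 = 0
Syndrome = 0110
Non-zero syndrome: error at position 6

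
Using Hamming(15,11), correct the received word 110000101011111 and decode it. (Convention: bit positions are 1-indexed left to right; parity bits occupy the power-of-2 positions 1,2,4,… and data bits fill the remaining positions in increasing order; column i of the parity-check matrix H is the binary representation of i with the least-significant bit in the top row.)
Syndrome s = H · r^T (mod 2), r = 110000101011111:
  s[0] = (101010101010101)·(110000101011111) mod 2 = 1+0+0+0+0+0+1+0+1+0+1+0+1+0+1 mod 2 = 0
  s[1] = (011001100110011)·(110000101011111) mod 2 = 0+1+0+0+0+0+1+0+0+0+1+0+0+1+1 mod 2 = 1
  s[2] = (000111100001111)·(110000101011111) mod 2 = 0+0+0+0+0+0+1+0+0+0+0+1+1+1+1 mod 2 = 1
  s[3] = (000000011111111)·(110000101011111) mod 2 = 0+0+0+0+0+0+0+0+1+0+1+1+1+1+1 mod 2 = 0
Syndrome = 0110
Column 6 of H equals this syndrome → error at bit 6 (1-indexed).
Flip bit 6: 110000101011111 → 110001101011111
Extract data bits at positions {3,5,6,7,9,10,11,12,13,14,15}: 00111011111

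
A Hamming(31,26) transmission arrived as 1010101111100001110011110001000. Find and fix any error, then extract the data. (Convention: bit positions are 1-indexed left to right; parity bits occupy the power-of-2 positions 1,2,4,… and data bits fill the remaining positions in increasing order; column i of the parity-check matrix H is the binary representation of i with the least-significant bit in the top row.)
Syndrome s = H · r^T (mod 2), r = 1010101111100001110011110001000:
  s[0] = (1010101010101010101010101010101)·(1010101111100001110011110001000) mod 2 = 1+0+1+0+1+0+1+0+1+0+1+0+0+0+0+0+1+0+0+0+1+0+1+0+0+0+0+0+0+0+0 mod 2 = 1
  s[1] = (0110011001100110011001100110011)·(1010101111100001110011110001000) mod 2 = 0+0+1+0+0+0+1+0+0+1+1+0+0+0+0+0+0+1+0+0+0+1+1+0+0+0+0+0+0+0+0 mod 2 = 1
  s[2] = (0001111000011110000111100001111)·(1010101111100001110011110001000) mod 2 = 0+0+0+0+1+0+1+0+0+0+0+0+0+0+0+0+0+0+0+0+1+1+1+0+0+0+0+1+0+0+0 mod 2 = 0
  s[3] = (0000000111111110000000011111111)·(1010101111100001110011110001000) mod 2 = 0+0+0+0+0+0+0+1+1+1+1+0+0+0+0+0+0+0+0+0+0+0+0+1+0+0+0+1+0+0+0 mod 2 = 0
  s[4] = (0000000000000001111111111111111)·(1010101111100001110011110001000) mod 2 = 0+0+0+0+0+0+0+0+0+0+0+0+0+0+0+1+1+1+0+0+1+1+1+1+0+0+0+1+0+0+0 mod 2 = 0
Syndrome = 11000
Column 3 of H equals this syndrome → error at bit 3 (1-indexed).
Flip bit 3: 1010101111100001110011110001000 → 1000101111100001110011110001000
Extract data bits at positions {3,5,6,7,9,10,11,12,13,14,15,17,18,19,20,21,22,23,24,25,26,27,28,29,30,31}: 01011110000110011110001000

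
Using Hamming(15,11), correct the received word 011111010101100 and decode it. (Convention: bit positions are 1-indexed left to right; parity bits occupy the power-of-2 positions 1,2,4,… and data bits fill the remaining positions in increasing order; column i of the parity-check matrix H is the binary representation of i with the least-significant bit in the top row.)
Syndrome s = H · r^T (mod 2), r = 011111010101100:
  s[0] = (101010101010101)·(011111010101100) mod 2 = 0+0+1+0+1+0+0+0+0+0+0+0+1+0+0 mod 2 = 1
  s[1] = (011001100110011)·(011111010101100) mod 2 = 0+1+1+0+0+1+0+0+0+1+0+0+0+0+0 mod 2 = 0
  s[2] = (000111100001111)·(011111010101100) mod 2 = 0+0+0+1+1+1+0+0+0+0+0+1+1+0+0 mod 2 = 1
  s[3] = (000000011111111)·(011111010101100) mod 2 = 0+0+0+0+0+0+0+1+0+1+0+1+1+0+0 mod 2 = 0
Syndrome = 1010
Column 5 of H equals this syndrome → error at bit 5 (1-indexed).
Flip bit 5: 011111010101100 → 011101010101100
Extract data bits at positions {3,5,6,7,9,10,11,12,13,14,15}: 10100101100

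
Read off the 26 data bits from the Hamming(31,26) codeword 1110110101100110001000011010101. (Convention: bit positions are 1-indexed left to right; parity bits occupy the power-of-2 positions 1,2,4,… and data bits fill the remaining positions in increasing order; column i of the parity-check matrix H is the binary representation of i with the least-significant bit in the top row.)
Parity bits occupy power-of-2 positions; data bits are at positions {3,5,6,7,9,10,11,12,13,14,15,17,18,19,20,21,22,23,24,25,26,27,28,29,30,31} (1-indexed).
Extract: c[3]=1 c[5]=1 c[6]=1 c[7]=0 c[9]=0 c[10]=1 c[11]=1 c[12]=0 c[13]=0 c[14]=1 c[15]=1 c[17]=0 c[18]=0 c[19]=1 c[20]=0 c[21]=0 c[22]=0 c[23]=0 c[24]=1 c[25]=1 c[26]=0 c[27]=1 c[28]=0 c[29]=1 c[30]=0 c[31]=1
Data = 11100110011001000011010101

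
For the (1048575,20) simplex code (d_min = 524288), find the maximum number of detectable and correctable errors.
Detection only: up to d_min − 1 = 524287 errors.
Correction: up to ⌊(d_min − 1)/2⌋ = ⌊524287/2⌋ = 262143 errors.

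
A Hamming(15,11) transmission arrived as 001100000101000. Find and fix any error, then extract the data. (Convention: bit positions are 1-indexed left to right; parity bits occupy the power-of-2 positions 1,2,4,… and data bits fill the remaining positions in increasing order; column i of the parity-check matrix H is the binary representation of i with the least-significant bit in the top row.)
Syndrome s = H · r^T (mod 2), r = 001100000101000:
  s[0] = (101010101010101)·(001100000101000) mod 2 = 0+0+1+0+0+0+0+0+0+0+0+0+0+0+0 mod 2 = 1
  s[1] = (011001100110011)·(001100000101000) mod 2 = 0+0+1+0+0+0+0+0+0+1+0+0+0+0+0 mod 2 = 0
  s[2] = (000111100001111)·(001100000101000) mod 2 = 0+0+0+1+0+0+0+0+0+0+0+1+0+0+0 mod 2 = 0
  s[3] = (000000011111111)·(001100000101000) mod 2 = 0+0+0+0+0+0+0+0+0+1+0+1+0+0+0 mod 2 = 0
Syndrome = 1000
Column 1 of H equals this syndrome → error at bit 1 (1-indexed).
Flip bit 1: 001100000101000 → 101100000101000
Extract data bits at positions {3,5,6,7,9,10,11,12,13,14,15}: 10000101000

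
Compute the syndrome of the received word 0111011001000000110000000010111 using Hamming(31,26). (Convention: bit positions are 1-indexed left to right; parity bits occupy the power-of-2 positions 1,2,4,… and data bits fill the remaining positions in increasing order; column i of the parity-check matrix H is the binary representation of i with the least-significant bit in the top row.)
Syndrome s = H · r^T (mod 2), r = 0111011001000000110000000010111:
  s[0] = (1010101010101010101010101010101)·(0111011001000000110000000010111) mod 2 = 0+0+1+0+0+0+1+0+0+0+0+0+0+0+0+0+1+0+0+0+0+0+0+0+0+0+1+0+1+0+1 mod 2 = 0
  s[1] = (0110011001100110011001100110011)·(0111011001000000110000000010111) mod 2 = 0+1+1+0+0+1+1+0+0+1+0+0+0+0+0+0+0+1+0+0+0+0+0+0+0+0+1+0+0+1+1 mod 2 = 1
  s[2] = (0001111000011110000111100001111)·(0111011001000000110000000010111) mod 2 = 0+0+0+1+0+1+1+0+0+0+0+0+0+0+0+0+0+0+0+0+0+0+0+0+0+0+0+0+1+1+1 mod 2 = 0
  s[3] = (0000000111111110000000011111111)·(0111011001000000110000000010111) mod 2 = 0+0+0+0+0+0+0+0+0+1+0+0+0+0+0+0+0+0+0+0+0+0+0+0+0+0+1+0+1+1+1 mod 2 = 1
  s[4] = (0000000000000001111111111111111)·(0111011001000000110000000010111) mod 2 = 0+0+0+0+0+0+0+0+0+0+0+0+0+0+0+0+1+1+0+0+0+0+0+0+0+0+1+0+1+1+1 mod 2 = 0
Syndrome = 01010
Non-zero syndrome: error at position 10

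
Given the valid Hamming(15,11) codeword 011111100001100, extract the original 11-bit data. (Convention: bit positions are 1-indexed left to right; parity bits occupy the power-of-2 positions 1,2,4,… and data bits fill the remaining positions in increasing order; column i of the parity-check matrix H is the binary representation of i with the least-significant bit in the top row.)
Parity bits occupy power-of-2 positions; data bits are at positions {3,5,6,7,9,10,11,12,13,14,15} (1-indexed).
Extract: c[3]=1 c[5]=1 c[6]=1 c[7]=1 c[9]=0 c[10]=0 c[11]=0 c[12]=1 c[13]=1 c[14]=0 c[15]=0
Data = 11110001100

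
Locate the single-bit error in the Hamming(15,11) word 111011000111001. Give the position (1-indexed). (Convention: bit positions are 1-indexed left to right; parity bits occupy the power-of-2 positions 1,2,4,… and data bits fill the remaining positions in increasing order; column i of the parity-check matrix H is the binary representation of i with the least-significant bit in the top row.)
Syndrome s = H · r^T (mod 2), r = 111011000111001:
  s[0] = (101010101010101)·(111011000111001) mod 2 = 1+0+1+0+1+0+0+0+0+0+1+0+0+0+1 mod 2 = 1
  s[1] = (011001100110011)·(111011000111001) mod 2 = 0+1+1+0+0+1+0+0+0+1+1+0+0+0+1 mod 2 = 0
  s[2] = (000111100001111)·(111011000111001) mod 2 = 0+0+0+0+1+1+0+0+0+0+0+1+0+0+1 mod 2 = 0
  s[3] = (000000011111111)·(111011000111001) mod 2 = 0+0+0+0+0+0+0+0+0+1+1+1+0+0+1 mod 2 = 0
Syndrome = 1000
Column i of H is the binary representation of i, so the syndrome is the binary index of the flipped bit.
Read s = 1000 with s[0] as LSB: 1·2^0 + 0·2^1 + 0·2^2 + 0·2^3 = 1.
Error is at bit position 1.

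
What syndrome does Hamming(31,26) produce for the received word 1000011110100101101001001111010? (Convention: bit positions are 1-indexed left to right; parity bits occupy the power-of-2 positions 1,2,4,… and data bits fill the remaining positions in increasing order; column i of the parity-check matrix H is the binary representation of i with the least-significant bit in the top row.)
Syndrome s = H · r^T (mod 2), r = 1000011110100101101001001111010:
  s[0] = (1010101010101010101010101010101)·(1000011110100101101001001111010) mod 2 = 1+0+0+0+0+0+1+0+1+0+1+0+0+0+0+0+1+0+1+0+0+0+0+0+1+0+1+0+0+0+0 mod 2 = 0
  s[1] = (0110011001100110011001100110011)·(1000011110100101101001001111010) mod 2 = 0+0+0+0+0+1+1+0+0+0+1+0+0+1+0+0+0+0+1+0+0+1+0+0+0+1+1+0+0+1+0 mod 2 = 1
  s[2] = (0001111000011110000111100001111)·(1000011110100101101001001111010) mod 2 = 0+0+0+0+0+1+1+0+0+0+0+0+0+1+0+0+0+0+0+0+0+1+0+0+0+0+0+1+0+1+0 mod 2 = 0
  s[3] = (0000000111111110000000011111111)·(1000011110100101101001001111010) mod 2 = 0+0+0+0+0+0+0+1+1+0+1+0+0+1+0+0+0+0+0+0+0+0+0+0+1+1+1+1+0+1+0 mod 2 = 1
  s[4] = (0000000000000001111111111111111)·(1000011110100101101001001111010) mod 2 = 0+0+0+0+0+0+0+0+0+0+0+0+0+0+0+1+1+0+1+0+0+1+0+0+1+1+1+1+0+1+0 mod 2 = 1
Syndrome = 01011
Non-zero syndrome: error at position 26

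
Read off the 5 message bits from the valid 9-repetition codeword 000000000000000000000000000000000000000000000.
Split into 9-bit blocks: 000000000 000000000 000000000 000000000 000000000
Data = 00000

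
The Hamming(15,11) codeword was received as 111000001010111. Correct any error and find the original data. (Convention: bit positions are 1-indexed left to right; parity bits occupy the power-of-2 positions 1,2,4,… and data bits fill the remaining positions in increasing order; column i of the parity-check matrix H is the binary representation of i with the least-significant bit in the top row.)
Syndrome s = H · r^T (mod 2), r = 111000001010111:
  s[0] = (101010101010101)·(111000001010111) mod 2 = 1+0+1+0+0+0+0+0+1+0+1+0+1+0+1 mod 2 = 0
  s[1] = (011001100110011)·(111000001010111) mod 2 = 0+1+1+0+0+0+0+0+0+0+1+0+0+1+1 mod 2 = 1
  s[2] = (000111100001111)·(111000001010111) mod 2 = 0+0+0+0+0+0+0+0+0+0+0+0+1+1+1 mod 2 = 1
  s[3] = (000000011111111)·(111000001010111) mod 2 = 0+0+0+0+0+0+0+0+1+0+1+0+1+1+1 mod 2 = 1
Syndrome = 0111
Column 14 of H equals this syndrome → error at bit 14 (1-indexed).
Flip bit 14: 111000001010111 → 111000001010101
Extract data bits at positions {3,5,6,7,9,10,11,12,13,14,15}: 10001010101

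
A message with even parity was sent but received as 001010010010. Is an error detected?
Sum of received bits: 0+0+1+0+1+0+0+1+0+0+1+0 = 4; 4 mod 2 = 0. Result is 0 → no error detected.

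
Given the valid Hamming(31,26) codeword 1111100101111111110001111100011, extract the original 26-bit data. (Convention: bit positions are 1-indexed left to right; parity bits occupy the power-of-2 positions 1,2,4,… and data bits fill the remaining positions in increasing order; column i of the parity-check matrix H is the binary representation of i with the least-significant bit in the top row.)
Parity bits occupy power-of-2 positions; data bits are at positions {3,5,6,7,9,10,11,12,13,14,15,17,18,19,20,21,22,23,24,25,26,27,28,29,30,31} (1-indexed).
Extract: c[3]=1 c[5]=1 c[6]=0 c[7]=0 c[9]=0 c[10]=1 c[11]=1 c[12]=1 c[13]=1 c[14]=1 c[15]=1 c[17]=1 c[18]=1 c[19]=0 c[20]=0 c[21]=0 c[22]=1 c[23]=1 c[24]=1 c[25]=1 c[26]=1 c[27]=0 c[28]=0 c[29]=0 c[30]=1 c[31]=1
Data = 11000111111110001111100011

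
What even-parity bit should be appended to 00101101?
Sum of data bits: 0+0+1+0+1+1+0+1 = 4.
4 mod 2 = 0, so parity bit = 0.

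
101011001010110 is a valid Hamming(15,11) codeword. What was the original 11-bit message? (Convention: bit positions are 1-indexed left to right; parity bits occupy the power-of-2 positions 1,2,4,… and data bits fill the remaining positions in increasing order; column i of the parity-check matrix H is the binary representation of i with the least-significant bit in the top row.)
Parity bits occupy power-of-2 positions; data bits are at positions {3,5,6,7,9,10,11,12,13,14,15} (1-indexed).
Extract: c[3]=1 c[5]=1 c[6]=1 c[7]=0 c[9]=1 c[10]=0 c[11]=1 c[12]=0 c[13]=1 c[14]=1 c[15]=0
Data = 11101010110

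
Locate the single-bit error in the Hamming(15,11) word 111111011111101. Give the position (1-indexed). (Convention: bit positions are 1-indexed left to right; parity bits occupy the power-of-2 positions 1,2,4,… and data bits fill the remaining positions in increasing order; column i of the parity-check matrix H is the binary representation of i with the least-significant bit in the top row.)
Syndrome s = H · r^T (mod 2), r = 111111011111101:
  s[0] = (101010101010101)·(111111011111101) mod 2 = 1+0+1+0+1+0+0+0+1+0+1+0+1+0+1 mod 2 = 1
  s[1] = (011001100110011)·(111111011111101) mod 2 = 0+1+1+0+0+1+0+0+0+1+1+0+0+0+1 mod 2 = 0
  s[2] = (000111100001111)·(111111011111101) mod 2 = 0+0+0+1+1+1+0+0+0+0+0+1+1+0+1 mod 2 = 0
  s[3] = (000000011111111)·(111111011111101) mod 2 = 0+0+0+0+0+0+0+1+1+1+1+1+1+0+1 mod 2 = 1
Syndrome = 1001
Column i of H is the binary representation of i, so the syndrome is the binary index of the flipped bit.
Read s = 1001 with s[0] as LSB: 1·2^0 + 0·2^1 + 0·2^2 + 1·2^3 = 9.
Error is at bit position 9.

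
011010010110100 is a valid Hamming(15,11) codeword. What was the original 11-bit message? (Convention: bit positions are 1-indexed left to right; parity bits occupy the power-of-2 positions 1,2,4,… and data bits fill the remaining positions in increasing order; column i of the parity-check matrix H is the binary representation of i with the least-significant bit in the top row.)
Parity bits occupy power-of-2 positions; data bits are at positions {3,5,6,7,9,10,11,12,13,14,15} (1-indexed).
Extract: c[3]=1 c[5]=1 c[6]=0 c[7]=0 c[9]=0 c[10]=1 c[11]=1 c[12]=0 c[13]=1 c[14]=0 c[15]=0
Data = 11000110100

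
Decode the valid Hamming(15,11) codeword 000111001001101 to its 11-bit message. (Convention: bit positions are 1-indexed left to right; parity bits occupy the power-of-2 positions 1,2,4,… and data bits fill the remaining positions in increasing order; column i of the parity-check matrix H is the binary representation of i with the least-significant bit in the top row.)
Parity bits occupy power-of-2 positions; data bits are at positions {3,5,6,7,9,10,11,12,13,14,15} (1-indexed).
Extract: c[3]=0 c[5]=1 c[6]=1 c[7]=0 c[9]=1 c[10]=0 c[11]=0 c[12]=1 c[13]=1 c[14]=0 c[15]=1
Data = 01101001101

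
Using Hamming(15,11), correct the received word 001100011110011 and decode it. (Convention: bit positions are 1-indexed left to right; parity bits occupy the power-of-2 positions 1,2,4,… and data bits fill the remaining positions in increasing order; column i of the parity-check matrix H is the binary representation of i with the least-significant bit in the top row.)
Syndrome s = H · r^T (mod 2), r = 001100011110011:
  s[0] = (101010101010101)·(001100011110011) mod 2 = 0+0+1+0+0+0+0+0+1+0+1+0+0+0+1 mod 2 = 0
  s[1] = (011001100110011)·(001100011110011) mod 2 = 0+0+1+0+0+0+0+0+0+1+1+0+0+1+1 mod 2 = 1
  s[2] = (000111100001111)·(001100011110011) mod 2 = 0+0+0+1+0+0+0+0+0+0+0+0+0+1+1 mod 2 = 1
  s[3] = (000000011111111)·(001100011110011) mod 2 = 0+0+0+0+0+0+0+1+1+1+1+0+0+1+1 mod 2 = 0
Syndrome = 0110
Column 6 of H equals this syndrome → error at bit 6 (1-indexed).
Flip bit 6: 001100011110011 → 001101011110011
Extract data bits at positions {3,5,6,7,9,10,11,12,13,14,15}: 10101110011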